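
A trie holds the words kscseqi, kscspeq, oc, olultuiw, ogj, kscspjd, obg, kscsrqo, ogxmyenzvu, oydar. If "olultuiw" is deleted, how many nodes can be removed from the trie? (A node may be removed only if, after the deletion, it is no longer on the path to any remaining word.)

After clearing the end-marker at "olultuiw", prune upward until reaching a node still needed by another word.
The suffix "lultuiw" (7 nodes) is used only by "olultuiw"; the node for "o" still has the child "c", so pruning stops there.
Nodes removed: 7

7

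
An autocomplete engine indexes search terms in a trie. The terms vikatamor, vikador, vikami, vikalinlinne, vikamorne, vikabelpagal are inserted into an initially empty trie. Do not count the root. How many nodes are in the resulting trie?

34

Trace insertions, counting only characters that open a new branch:
  "vikatamor" → 9 new (v, i, k, a, t, a, m, o, r)
  "vikador" → prefix "vika" already present; 3 new (d, o, r)
  "vikami" → prefix "vika" already present; 2 new (m, i)
  "vikalinlinne" → prefix "vika" already present; 8 new (l, i, n, l, i, n, n, e)
  "vikamorne" → prefix "vikam" already present; 4 new (o, r, n, e)
  "vikabelpagal" → prefix "vika" already present; 8 new (b, e, l, p, a, g, a, l)
Total nodes = 9 + 3 + 2 + 8 + 4 + 8 = 34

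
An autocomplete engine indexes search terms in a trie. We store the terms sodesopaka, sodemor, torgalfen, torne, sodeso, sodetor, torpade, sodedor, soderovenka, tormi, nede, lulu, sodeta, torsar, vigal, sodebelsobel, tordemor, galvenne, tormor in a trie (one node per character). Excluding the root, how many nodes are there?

Insert word by word; a character creates a node only if that edge doesn't already exist:
  "sodesopaka" → 10 new (s, o, d, e, s, o, p, a, k, a)
  "sodemor" → prefix "sode" already present; 3 new (m, o, r)
  "torgalfen" → 9 new (t, o, r, g, a, l, f, e, n)
  "torne" → prefix "tor" already present; 2 new (n, e)
  "sodeso" → prefix "sodeso" already present; 0 new (none)
  "sodetor" → prefix "sode" already present; 3 new (t, o, r)
  "torpade" → prefix "tor" already present; 4 new (p, a, d, e)
  "sodedor" → prefix "sode" already present; 3 new (d, o, r)
  "soderovenka" → prefix "sode" already present; 7 new (r, o, v, e, n, k, a)
  "tormi" → prefix "tor" already present; 2 new (m, i)
  "nede" → 4 new (n, e, d, e)
  "lulu" → 4 new (l, u, l, u)
  "sodeta" → prefix "sodet" already present; 1 new (a)
  "torsar" → prefix "tor" already present; 3 new (s, a, r)
  "vigal" → 5 new (v, i, g, a, l)
  "sodebelsobel" → prefix "sode" already present; 8 new (b, e, l, s, o, b, e, l)
  "tordemor" → prefix "tor" already present; 5 new (d, e, m, o, r)
  "galvenne" → 8 new (g, a, l, v, e, n, n, e)
  "tormor" → prefix "torm" already present; 2 new (o, r)
Total nodes = 10 + 3 + 9 + 2 + 0 + 3 + 4 + 3 + 7 + 2 + 4 + 4 + 1 + 3 + 5 + 8 + 5 + 8 + 2 = 83

83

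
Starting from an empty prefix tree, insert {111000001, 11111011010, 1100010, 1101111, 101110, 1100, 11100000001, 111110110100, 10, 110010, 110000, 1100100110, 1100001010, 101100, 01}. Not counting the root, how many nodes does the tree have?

50

Insert word by word; a character creates a node only if that edge doesn't already exist:
  "111000001" → 9 new (1, 1, 1, 0, 0, 0, 0, 0, 1)
  "11111011010" → prefix "111" already present; 8 new (1, 1, 0, 1, 1, 0, 1, 0)
  "1100010" → prefix "11" already present; 5 new (0, 0, 0, 1, 0)
  "1101111" → prefix "110" already present; 4 new (1, 1, 1, 1)
  "101110" → prefix "1" already present; 5 new (0, 1, 1, 1, 0)
  "1100" → prefix "1100" already present; 0 new (none)
  "11100000001" → prefix "11100000" already present; 3 new (0, 0, 1)
  "111110110100" → prefix "11111011010" already present; 1 new (0)
  "10" → prefix "10" already present; 0 new (none)
  "110010" → prefix "1100" already present; 2 new (1, 0)
  "110000" → prefix "11000" already present; 1 new (0)
  "1100100110" → prefix "110010" already present; 4 new (0, 1, 1, 0)
  "1100001010" → prefix "110000" already present; 4 new (1, 0, 1, 0)
  "101100" → prefix "1011" already present; 2 new (0, 0)
  "01" → 2 new (0, 1)
Total nodes = 9 + 8 + 5 + 4 + 5 + 0 + 3 + 1 + 0 + 2 + 1 + 4 + 4 + 2 + 2 = 50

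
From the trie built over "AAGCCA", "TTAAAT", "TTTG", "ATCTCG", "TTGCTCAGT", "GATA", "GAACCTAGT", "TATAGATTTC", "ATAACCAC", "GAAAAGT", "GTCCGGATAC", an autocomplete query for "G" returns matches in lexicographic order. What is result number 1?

Filter for "G…" and sort: "GAAAAGT", "GAACCTAGT", "GATA", "GTCCGGATAC"
Position 1: GAAAAGT

GAAAAGT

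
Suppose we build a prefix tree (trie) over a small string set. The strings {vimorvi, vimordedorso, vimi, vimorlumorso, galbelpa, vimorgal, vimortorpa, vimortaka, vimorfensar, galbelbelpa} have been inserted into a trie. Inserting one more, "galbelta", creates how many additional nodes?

2

"galbel" is already a path in the trie; the remaining "ta" must be added.
New nodes needed: |"galbelta"| − 6 = 8 − 6 = 2.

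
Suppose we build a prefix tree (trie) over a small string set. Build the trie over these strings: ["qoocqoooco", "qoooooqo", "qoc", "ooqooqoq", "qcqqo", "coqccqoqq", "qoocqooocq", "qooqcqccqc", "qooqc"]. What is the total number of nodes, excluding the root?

Trace insertions, counting only characters that open a new branch:
  "qoocqoooco" → 10 new (q, o, o, c, q, o, o, o, c, o)
  "qoooooqo" → prefix "qoo" already present; 5 new (o, o, o, q, o)
  "qoc" → prefix "qo" already present; 1 new (c)
  "ooqooqoq" → 8 new (o, o, q, o, o, q, o, q)
  "qcqqo" → prefix "q" already present; 4 new (c, q, q, o)
  "coqccqoqq" → 9 new (c, o, q, c, c, q, o, q, q)
  "qoocqooocq" → prefix "qoocqoooc" already present; 1 new (q)
  "qooqcqccqc" → prefix "qoo" already present; 7 new (q, c, q, c, c, q, c)
  "qooqc" → prefix "qooqc" already present; 0 new (none)
Total nodes = 10 + 5 + 1 + 8 + 4 + 9 + 1 + 7 + 0 = 45

45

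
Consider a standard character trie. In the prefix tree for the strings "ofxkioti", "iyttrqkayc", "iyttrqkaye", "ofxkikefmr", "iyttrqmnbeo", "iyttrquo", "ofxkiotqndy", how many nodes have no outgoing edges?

A leaf is a node with no children — equivalently, the end of a word that is not a proper prefix of any other stored word.
Those words: "iyttrqkayc", "iyttrqkaye", "iyttrqmnbeo", "iyttrquo", "ofxkikefmr", "ofxkioti", "ofxkiotqndy"
Leaf count: 7

7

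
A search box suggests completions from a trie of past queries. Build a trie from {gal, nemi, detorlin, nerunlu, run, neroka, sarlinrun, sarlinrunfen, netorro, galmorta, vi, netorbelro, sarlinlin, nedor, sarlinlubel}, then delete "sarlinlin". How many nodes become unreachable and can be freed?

After clearing the end-marker at "sarlinlin", prune upward until reaching a node still needed by another word.
The suffix "in" (2 nodes) is used only by "sarlinlin"; the node for "sarlinl" still has the child "u", so pruning stops there.
Nodes removed: 2

2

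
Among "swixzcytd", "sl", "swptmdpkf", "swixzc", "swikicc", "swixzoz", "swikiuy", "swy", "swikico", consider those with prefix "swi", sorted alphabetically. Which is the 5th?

Filter for "swi…" and sort: "swikicc", "swikico", "swikiuy", "swixzc", "swixzcytd", "swixzoz"
Position 5: swixzcytd

swixzcytd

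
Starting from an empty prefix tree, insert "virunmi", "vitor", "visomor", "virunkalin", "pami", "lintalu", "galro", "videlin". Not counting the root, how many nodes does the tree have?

41

Insert word by word; a character creates a node only if that edge doesn't already exist:
  "virunmi" → 7 new (v, i, r, u, n, m, i)
  "vitor" → prefix "vi" already present; 3 new (t, o, r)
  "visomor" → prefix "vi" already present; 5 new (s, o, m, o, r)
  "virunkalin" → prefix "virun" already present; 5 new (k, a, l, i, n)
  "pami" → 4 new (p, a, m, i)
  "lintalu" → 7 new (l, i, n, t, a, l, u)
  "galro" → 5 new (g, a, l, r, o)
  "videlin" → prefix "vi" already present; 5 new (d, e, l, i, n)
Total nodes = 7 + 3 + 5 + 5 + 4 + 7 + 5 + 5 = 41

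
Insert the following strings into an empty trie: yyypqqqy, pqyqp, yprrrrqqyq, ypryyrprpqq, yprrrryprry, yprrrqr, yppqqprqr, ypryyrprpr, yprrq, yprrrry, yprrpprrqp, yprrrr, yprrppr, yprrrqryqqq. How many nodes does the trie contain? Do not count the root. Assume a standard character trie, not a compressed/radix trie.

Trace insertions, counting only characters that open a new branch:
  "yyypqqqy" → 8 new (y, y, y, p, q, q, q, y)
  "pqyqp" → 5 new (p, q, y, q, p)
  "yprrrrqqyq" → prefix "y" already present; 9 new (p, r, r, r, r, q, q, y, q)
  "ypryyrprpqq" → prefix "ypr" already present; 8 new (y, y, r, p, r, p, q, q)
  "yprrrryprry" → prefix "yprrrr" already present; 5 new (y, p, r, r, y)
  "yprrrqr" → prefix "yprrr" already present; 2 new (q, r)
  "yppqqprqr" → prefix "yp" already present; 7 new (p, q, q, p, r, q, r)
  "ypryyrprpr" → prefix "ypryyrprp" already present; 1 new (r)
  "yprrq" → prefix "yprr" already present; 1 new (q)
  "yprrrry" → prefix "yprrrry" already present; 0 new (none)
  "yprrpprrqp" → prefix "yprr" already present; 6 new (p, p, r, r, q, p)
  "yprrrr" → prefix "yprrrr" already present; 0 new (none)
  "yprrppr" → prefix "yprrppr" already present; 0 new (none)
  "yprrrqryqqq" → prefix "yprrrqr" already present; 4 new (y, q, q, q)
Total nodes = 8 + 5 + 9 + 8 + 5 + 2 + 7 + 1 + 1 + 0 + 6 + 0 + 0 + 4 = 56

56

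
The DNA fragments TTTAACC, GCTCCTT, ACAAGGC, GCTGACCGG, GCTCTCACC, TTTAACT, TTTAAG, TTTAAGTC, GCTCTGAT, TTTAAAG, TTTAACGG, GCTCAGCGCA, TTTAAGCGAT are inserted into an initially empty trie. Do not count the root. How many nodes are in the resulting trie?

Insert word by word; a character creates a node only if that edge doesn't already exist:
  "TTTAACC" → 7 new (T, T, T, A, A, C, C)
  "GCTCCTT" → 7 new (G, C, T, C, C, T, T)
  "ACAAGGC" → 7 new (A, C, A, A, G, G, C)
  "GCTGACCGG" → prefix "GCT" already present; 6 new (G, A, C, C, G, G)
  "GCTCTCACC" → prefix "GCTC" already present; 5 new (T, C, A, C, C)
  "TTTAACT" → prefix "TTTAAC" already present; 1 new (T)
  "TTTAAG" → prefix "TTTAA" already present; 1 new (G)
  "TTTAAGTC" → prefix "TTTAAG" already present; 2 new (T, C)
  "GCTCTGAT" → prefix "GCTCT" already present; 3 new (G, A, T)
  "TTTAAAG" → prefix "TTTAA" already present; 2 new (A, G)
  "TTTAACGG" → prefix "TTTAAC" already present; 2 new (G, G)
  "GCTCAGCGCA" → prefix "GCTC" already present; 6 new (A, G, C, G, C, A)
  "TTTAAGCGAT" → prefix "TTTAAG" already present; 4 new (C, G, A, T)
Total nodes = 7 + 7 + 7 + 6 + 5 + 1 + 1 + 2 + 3 + 2 + 2 + 6 + 4 = 53

53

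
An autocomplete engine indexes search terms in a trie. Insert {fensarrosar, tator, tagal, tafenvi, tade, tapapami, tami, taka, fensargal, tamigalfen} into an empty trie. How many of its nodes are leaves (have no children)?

A leaf is a node with no children — equivalently, the end of a word that is not a proper prefix of any other stored word.
Those words: "fensargal", "fensarrosar", "tade", "tafenvi", "tagal", "taka", "tamigalfen", "tapapami", "tator"
Leaf count: 9

9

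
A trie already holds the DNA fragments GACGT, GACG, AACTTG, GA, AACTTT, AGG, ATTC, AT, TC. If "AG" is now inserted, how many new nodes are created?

"AG" is already a full path in the trie; only an end-marker is added.
No new nodes are needed: 0.

0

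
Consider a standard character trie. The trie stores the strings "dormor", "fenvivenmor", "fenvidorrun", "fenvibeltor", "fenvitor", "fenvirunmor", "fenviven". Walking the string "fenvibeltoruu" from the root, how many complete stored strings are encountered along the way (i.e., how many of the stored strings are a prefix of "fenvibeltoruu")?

1

Check each prefix of "fenvibeltoruu" against the stored set — each match is an end-marker on the path.
Prefixes of the query that are stored words: "fenvibeltor"
Count: 1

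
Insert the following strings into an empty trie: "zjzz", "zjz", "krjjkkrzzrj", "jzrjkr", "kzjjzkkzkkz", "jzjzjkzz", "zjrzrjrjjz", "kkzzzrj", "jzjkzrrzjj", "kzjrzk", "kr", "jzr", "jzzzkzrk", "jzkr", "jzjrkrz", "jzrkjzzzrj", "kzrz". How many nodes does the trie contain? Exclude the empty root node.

82

For each word, the new-node count is its length minus the longest prefix already in the trie:
  "zjzz" → 4 new (z, j, z, z)
  "zjz" → prefix "zjz" already present; 0 new (none)
  "krjjkkrzzrj" → 11 new (k, r, j, j, k, k, r, z, z, r, j)
  "jzrjkr" → 6 new (j, z, r, j, k, r)
  "kzjjzkkzkkz" → prefix "k" already present; 10 new (z, j, j, z, k, k, z, k, k, z)
  "jzjzjkzz" → prefix "jz" already present; 6 new (j, z, j, k, z, z)
  "zjrzrjrjjz" → prefix "zj" already present; 8 new (r, z, r, j, r, j, j, z)
  "kkzzzrj" → prefix "k" already present; 6 new (k, z, z, z, r, j)
  "jzjkzrrzjj" → prefix "jzj" already present; 7 new (k, z, r, r, z, j, j)
  "kzjrzk" → prefix "kzj" already present; 3 new (r, z, k)
  "kr" → prefix "kr" already present; 0 new (none)
  "jzr" → prefix "jzr" already present; 0 new (none)
  "jzzzkzrk" → prefix "jz" already present; 6 new (z, z, k, z, r, k)
  "jzkr" → prefix "jz" already present; 2 new (k, r)
  "jzjrkrz" → prefix "jzj" already present; 4 new (r, k, r, z)
  "jzrkjzzzrj" → prefix "jzr" already present; 7 new (k, j, z, z, z, r, j)
  "kzrz" → prefix "kz" already present; 2 new (r, z)
Total nodes = 4 + 0 + 11 + 6 + 10 + 6 + 8 + 6 + 7 + 3 + 0 + 0 + 6 + 2 + 4 + 7 + 2 = 82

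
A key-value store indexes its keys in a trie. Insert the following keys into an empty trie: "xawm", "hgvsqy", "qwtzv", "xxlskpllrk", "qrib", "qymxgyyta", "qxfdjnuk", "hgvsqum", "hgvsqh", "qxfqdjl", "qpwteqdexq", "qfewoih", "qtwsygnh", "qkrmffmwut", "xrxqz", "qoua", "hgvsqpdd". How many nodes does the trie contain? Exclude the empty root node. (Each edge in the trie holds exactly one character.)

90

Count nodes per top-level branch (shared prefixes stored once):
  'h'-branch (hgvsqh, hgvsqpdd, hgvsqum, hgvsqy): 12 nodes
  'q'-branch (qfewoih, qkrmffmwut, qoua, qpwteqdexq, qrib, qtwsygnh, qwtzv, qxfdjnuk, qxfqdjl, qymxgyyta): 61 nodes
  'x'-branch (xawm, xrxqz, xxlskpllrk): 17 nodes
Sum: 90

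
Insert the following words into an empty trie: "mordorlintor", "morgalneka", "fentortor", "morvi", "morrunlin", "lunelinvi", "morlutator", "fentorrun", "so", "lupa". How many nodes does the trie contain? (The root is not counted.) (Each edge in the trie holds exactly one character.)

Insert word by word; a character creates a node only if that edge doesn't already exist:
  "mordorlintor" → 12 new (m, o, r, d, o, r, l, i, n, t, o, r)
  "morgalneka" → prefix "mor" already present; 7 new (g, a, l, n, e, k, a)
  "fentortor" → 9 new (f, e, n, t, o, r, t, o, r)
  "morvi" → prefix "mor" already present; 2 new (v, i)
  "morrunlin" → prefix "mor" already present; 6 new (r, u, n, l, i, n)
  "lunelinvi" → 9 new (l, u, n, e, l, i, n, v, i)
  "morlutator" → prefix "mor" already present; 7 new (l, u, t, a, t, o, r)
  "fentorrun" → prefix "fentor" already present; 3 new (r, u, n)
  "so" → 2 new (s, o)
  "lupa" → prefix "lu" already present; 2 new (p, a)
Total nodes = 12 + 7 + 9 + 2 + 6 + 9 + 7 + 3 + 2 + 2 = 59

59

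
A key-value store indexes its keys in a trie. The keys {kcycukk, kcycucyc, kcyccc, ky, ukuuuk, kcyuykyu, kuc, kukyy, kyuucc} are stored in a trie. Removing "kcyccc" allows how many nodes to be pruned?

2

A node on "kcyccc"'s path can go only if nothing else ends at it or branches off below it.
The suffix "cc" (2 nodes) is used only by "kcyccc"; the node for "kcyc" still has the child "u", so pruning stops there.
Nodes removed: 2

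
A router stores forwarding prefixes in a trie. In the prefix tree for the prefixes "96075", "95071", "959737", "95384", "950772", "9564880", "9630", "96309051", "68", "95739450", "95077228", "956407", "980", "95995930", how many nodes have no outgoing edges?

12

A leaf is a node with no children — equivalently, the end of a word that is not a proper prefix of any other stored word.
Those words: "68", "95071", "95077228", "95384", "956407", "9564880", "95739450", "959737", "95995930", "96075", "96309051", "980"
Leaf count: 12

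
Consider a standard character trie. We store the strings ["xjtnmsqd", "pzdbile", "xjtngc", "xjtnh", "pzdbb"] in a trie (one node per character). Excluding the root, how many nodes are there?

19

Insert word by word; a character creates a node only if that edge doesn't already exist:
  "xjtnmsqd" → 8 new (x, j, t, n, m, s, q, d)
  "pzdbile" → 7 new (p, z, d, b, i, l, e)
  "xjtngc" → prefix "xjtn" already present; 2 new (g, c)
  "xjtnh" → prefix "xjtn" already present; 1 new (h)
  "pzdbb" → prefix "pzdb" already present; 1 new (b)
Total nodes = 8 + 7 + 2 + 1 + 1 = 19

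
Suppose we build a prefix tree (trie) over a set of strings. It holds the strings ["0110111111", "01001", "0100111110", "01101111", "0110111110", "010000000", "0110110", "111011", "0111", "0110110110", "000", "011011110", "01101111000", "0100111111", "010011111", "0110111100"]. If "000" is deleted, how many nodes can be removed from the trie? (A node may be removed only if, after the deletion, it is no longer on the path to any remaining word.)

2

A node on "000"'s path can go only if nothing else ends at it or branches off below it.
The suffix "00" (2 nodes) is used only by "000"; the node for "0" still has the child "1", so pruning stops there.
Nodes removed: 2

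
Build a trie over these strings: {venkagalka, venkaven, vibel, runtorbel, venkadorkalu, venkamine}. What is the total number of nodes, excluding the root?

37

Trie structure (* marks end of a word):
(root)
├─ r
│  └─ u
│     └─ n
│        └─ t
│           └─ o
│              └─ r
│                 └─ b
│                    └─ e
│                       └─ l *
└─ v
   ├─ e
   │  └─ n
   │     └─ k
   │        └─ a
   │           ├─ d
   │           │  └─ o
   │           │     └─ r
   │           │        └─ k
   │           │           └─ a
   │           │              └─ l
   │           │                 └─ u *
   │           ├─ g
   │           │  └─ a
   │           │     └─ l
   │           │        └─ k
   │           │           └─ a *
   │           ├─ m
   │           │  └─ i
   │           │     └─ n
   │           │        └─ e *
   │           └─ v
   │              └─ e
   │                 └─ n *
   └─ i
      └─ b
         └─ e
            └─ l *
Counting every labelled node above: 37.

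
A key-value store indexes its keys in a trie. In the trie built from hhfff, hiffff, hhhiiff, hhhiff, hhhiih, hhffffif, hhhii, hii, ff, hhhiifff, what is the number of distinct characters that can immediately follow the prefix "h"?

The children of the "h" node are the distinct next characters among strings starting with "h".
Distinct next characters after "h": h, i.
That node has 2 child edges.

2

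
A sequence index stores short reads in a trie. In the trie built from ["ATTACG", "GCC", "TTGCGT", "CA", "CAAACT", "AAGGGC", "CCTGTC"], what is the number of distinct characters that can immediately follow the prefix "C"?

2

The children of the "C" node are the distinct next characters among strings starting with "C".
Characters that immediately follow "C" among the stored strings: {A, C}.
That node has 2 child edges.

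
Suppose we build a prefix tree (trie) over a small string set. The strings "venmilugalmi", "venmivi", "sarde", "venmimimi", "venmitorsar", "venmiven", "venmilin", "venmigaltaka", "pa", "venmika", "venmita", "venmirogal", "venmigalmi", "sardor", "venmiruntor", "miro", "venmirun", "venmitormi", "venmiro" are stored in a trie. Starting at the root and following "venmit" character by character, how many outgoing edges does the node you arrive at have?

2

Follow the path "venmit" to its node, then look at its outgoing edges.
Characters that immediately follow "venmit" among the stored strings: {a, o}.
That node has 2 child edges.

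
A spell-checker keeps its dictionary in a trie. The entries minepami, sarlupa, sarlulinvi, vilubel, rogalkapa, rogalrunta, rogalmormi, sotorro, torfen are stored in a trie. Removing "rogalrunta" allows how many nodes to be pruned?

5

A node on "rogalrunta"'s path can go only if nothing else ends at it or branches off below it.
The suffix "runta" (5 nodes) is used only by "rogalrunta"; the node for "rogal" still has the child "k", so pruning stops there.
Nodes removed: 5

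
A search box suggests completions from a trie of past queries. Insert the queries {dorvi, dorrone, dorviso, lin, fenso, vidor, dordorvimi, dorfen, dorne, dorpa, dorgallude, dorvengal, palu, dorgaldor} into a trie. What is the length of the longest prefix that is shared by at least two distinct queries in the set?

6

Look for the deepest trie node that still has at least two words in its subtree.
e.g. "dorgaldor" and "dorgallude" share the prefix "dorgal" of length 6; no pair shares a longer one.
Longest shared-prefix length: 6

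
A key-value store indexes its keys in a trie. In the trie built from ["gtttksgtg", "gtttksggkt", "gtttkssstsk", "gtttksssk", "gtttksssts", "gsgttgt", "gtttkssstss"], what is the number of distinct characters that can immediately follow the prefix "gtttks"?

2

Follow the path "gtttks" to its node, then look at its outgoing edges.
Characters that immediately follow "gtttks" among the stored strings: {g, s}.
That node has 2 child edges.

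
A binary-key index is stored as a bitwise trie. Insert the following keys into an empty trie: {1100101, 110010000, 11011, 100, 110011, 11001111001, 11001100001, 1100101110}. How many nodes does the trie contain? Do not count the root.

28

Count nodes per top-level branch (shared prefixes stored once):
  '1'-branch (100, 110010000, 1100101, 1100101110, 110011, 11001100001, 11001111001, 11011): 28 nodes
Sum: 28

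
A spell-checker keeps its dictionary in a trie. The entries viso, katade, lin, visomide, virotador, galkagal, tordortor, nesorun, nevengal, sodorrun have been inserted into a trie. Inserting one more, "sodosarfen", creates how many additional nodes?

"sodo" is already a path in the trie; the remaining "sarfen" must be added.
Each of the 6 remaining characters creates one node.

6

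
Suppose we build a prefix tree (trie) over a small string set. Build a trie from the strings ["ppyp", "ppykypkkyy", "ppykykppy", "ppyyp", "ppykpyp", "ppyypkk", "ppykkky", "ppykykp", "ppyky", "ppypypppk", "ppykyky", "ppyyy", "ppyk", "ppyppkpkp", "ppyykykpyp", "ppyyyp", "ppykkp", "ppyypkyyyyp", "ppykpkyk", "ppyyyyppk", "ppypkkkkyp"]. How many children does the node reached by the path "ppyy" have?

3

Walk "ppyy" from the root, arriving at one node.
Characters that immediately follow "ppyy" among the stored strings: {k, p, y}.
That node has 3 child edges.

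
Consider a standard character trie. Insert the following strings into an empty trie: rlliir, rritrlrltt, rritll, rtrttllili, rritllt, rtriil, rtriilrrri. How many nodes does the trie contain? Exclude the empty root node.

34

Count nodes per top-level branch (shared prefixes stored once):
  'r'-branch (rlliir, rritll, rritllt, rritrlrltt, rtriil, rtriilrrri, rtrttllili): 34 nodes
Sum: 34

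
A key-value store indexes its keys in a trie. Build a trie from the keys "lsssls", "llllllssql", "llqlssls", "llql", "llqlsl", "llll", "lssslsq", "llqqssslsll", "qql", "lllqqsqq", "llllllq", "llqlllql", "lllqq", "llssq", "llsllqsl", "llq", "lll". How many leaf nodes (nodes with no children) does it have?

Leaves are exactly the stored words that no other stored word extends.
Those words: "llllllq", "llllllssql", "lllqqsqq", "llqlllql", "llqlsl", "llqlssls", "llqqssslsll", "llsllqsl", "llssq", "lssslsq", "qql"
Leaf count: 11

11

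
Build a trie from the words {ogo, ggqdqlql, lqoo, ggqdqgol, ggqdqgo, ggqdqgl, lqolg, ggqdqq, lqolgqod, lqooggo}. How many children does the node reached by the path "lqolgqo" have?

The children of the "lqolgqo" node are the distinct next characters among strings starting with "lqolgqo".
Distinct next characters after "lqolgqo": d.
That node has 1 child edge.

1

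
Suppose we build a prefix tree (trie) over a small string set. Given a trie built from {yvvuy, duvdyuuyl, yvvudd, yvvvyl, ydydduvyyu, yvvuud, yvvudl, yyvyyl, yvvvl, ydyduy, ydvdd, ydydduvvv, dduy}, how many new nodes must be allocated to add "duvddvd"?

3

"duvd" is already a path in the trie; the remaining "dvd" must be added.
Each of the 3 remaining characters creates one node.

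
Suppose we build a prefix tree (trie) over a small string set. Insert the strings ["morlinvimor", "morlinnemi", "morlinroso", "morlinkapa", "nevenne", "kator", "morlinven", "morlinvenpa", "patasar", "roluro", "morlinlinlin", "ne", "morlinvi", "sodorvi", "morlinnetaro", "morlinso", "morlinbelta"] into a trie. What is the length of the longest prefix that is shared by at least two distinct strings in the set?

9

The deepest shared node is where two words last agree before diverging.
"morlinven" and "morlinvenpa" agree on "morlinven" (9 characters) before diverging; nothing deeper is shared.
Longest shared-prefix length: 9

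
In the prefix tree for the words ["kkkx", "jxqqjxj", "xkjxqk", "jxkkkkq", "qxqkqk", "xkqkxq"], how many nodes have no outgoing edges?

A leaf is a node with no children — equivalently, the end of a word that is not a proper prefix of any other stored word.
Those words: "jxkkkkq", "jxqqjxj", "kkkx", "qxqkqk", "xkjxqk", "xkqkxq"
Leaf count: 6

6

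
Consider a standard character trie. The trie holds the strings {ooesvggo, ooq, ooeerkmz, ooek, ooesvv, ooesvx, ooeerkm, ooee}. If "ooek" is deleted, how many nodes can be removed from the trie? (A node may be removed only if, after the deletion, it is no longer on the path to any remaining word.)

A node on "ooek"'s path can go only if nothing else ends at it or branches off below it.
The suffix "k" (1 node) is used only by "ooek"; the node for "ooe" still has the child "s", so pruning stops there.
Nodes removed: 1

1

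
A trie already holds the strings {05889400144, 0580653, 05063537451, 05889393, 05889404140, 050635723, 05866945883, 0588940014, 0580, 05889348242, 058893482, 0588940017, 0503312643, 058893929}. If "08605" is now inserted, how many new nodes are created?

"0" is already a path in the trie; the remaining "8605" must be added.
New nodes needed: |"08605"| − 1 = 5 − 1 = 4.

4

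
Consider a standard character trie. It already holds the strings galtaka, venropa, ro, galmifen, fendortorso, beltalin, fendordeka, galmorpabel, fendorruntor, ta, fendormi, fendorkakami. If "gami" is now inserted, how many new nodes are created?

2

"ga" is already a path in the trie; the remaining "mi" must be added.
So 4 − 2 = 2 new nodes.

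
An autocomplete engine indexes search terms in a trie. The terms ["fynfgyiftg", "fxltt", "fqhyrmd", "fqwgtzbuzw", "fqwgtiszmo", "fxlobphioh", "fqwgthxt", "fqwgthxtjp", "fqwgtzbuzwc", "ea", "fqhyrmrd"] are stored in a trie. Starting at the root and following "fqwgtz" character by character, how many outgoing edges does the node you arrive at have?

1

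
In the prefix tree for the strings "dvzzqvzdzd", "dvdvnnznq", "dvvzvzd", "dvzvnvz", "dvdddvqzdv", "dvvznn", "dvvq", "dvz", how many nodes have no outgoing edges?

A leaf is a node with no children — equivalently, the end of a word that is not a proper prefix of any other stored word.
Those words: "dvdddvqzdv", "dvdvnnznq", "dvvq", "dvvznn", "dvvzvzd", "dvzvnvz", "dvzzqvzdzd"
Leaf count: 7

7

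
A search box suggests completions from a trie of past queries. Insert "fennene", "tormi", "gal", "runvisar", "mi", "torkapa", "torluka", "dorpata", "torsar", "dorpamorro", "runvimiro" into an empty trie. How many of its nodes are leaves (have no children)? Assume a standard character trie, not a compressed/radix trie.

Leaves are exactly the stored words that no other stored word extends.
Those words: "dorpamorro", "dorpata", "fennene", "gal", "mi", "runvimiro", "runvisar", "torkapa", "torluka", "tormi", "torsar"
Leaf count: 11

11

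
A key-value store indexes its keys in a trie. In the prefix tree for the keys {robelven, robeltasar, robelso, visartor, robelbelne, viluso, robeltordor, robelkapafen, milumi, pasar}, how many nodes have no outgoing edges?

A leaf is a node with no children — equivalently, the end of a word that is not a proper prefix of any other stored word.
Those words: "milumi", "pasar", "robelbelne", "robelkapafen", "robelso", "robeltasar", "robeltordor", "robelven", "viluso", "visartor"
Leaf count: 10

10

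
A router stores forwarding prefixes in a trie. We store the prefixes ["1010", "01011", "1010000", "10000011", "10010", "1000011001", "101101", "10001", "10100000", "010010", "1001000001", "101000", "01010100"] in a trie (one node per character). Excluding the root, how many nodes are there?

Count nodes per top-level branch (shared prefixes stored once):
  '0'-branch (010010, 01010100, 01011): 12 nodes
  '1'-branch (10000011, 1000011001, 10001, 10010, 1001000001, 1010, 101000, 1010000, 10100000, 101101): 30 nodes
Sum: 42

42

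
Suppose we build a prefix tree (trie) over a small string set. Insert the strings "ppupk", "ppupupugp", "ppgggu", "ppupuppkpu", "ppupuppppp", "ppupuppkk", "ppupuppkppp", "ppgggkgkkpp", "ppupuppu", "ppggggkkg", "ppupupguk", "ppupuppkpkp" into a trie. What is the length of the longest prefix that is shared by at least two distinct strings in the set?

The deepest shared node is where two words last agree before diverging.
e.g. "ppupuppkpkp" and "ppupuppkppp" share the prefix "ppupuppkp" of length 9; no pair shares a longer one.
Longest shared-prefix length: 9

9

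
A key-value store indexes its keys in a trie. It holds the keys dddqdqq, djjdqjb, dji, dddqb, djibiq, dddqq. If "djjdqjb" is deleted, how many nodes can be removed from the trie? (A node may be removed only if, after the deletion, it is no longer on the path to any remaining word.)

5

Walk "djjdqjb" from the leaf back toward the root, removing each node that no remaining word uses.
The suffix "jdqjb" (5 nodes) is used only by "djjdqjb"; the node for "dj" still has the child "i", so pruning stops there.
Nodes removed: 5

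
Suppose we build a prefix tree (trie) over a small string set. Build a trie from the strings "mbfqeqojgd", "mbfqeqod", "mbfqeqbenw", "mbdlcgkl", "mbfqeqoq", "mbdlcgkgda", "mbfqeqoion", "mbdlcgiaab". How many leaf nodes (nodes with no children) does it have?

A leaf is a node with no children — equivalently, the end of a word that is not a proper prefix of any other stored word.
Those words: "mbdlcgiaab", "mbdlcgkgda", "mbdlcgkl", "mbfqeqbenw", "mbfqeqod", "mbfqeqoion", "mbfqeqojgd", "mbfqeqoq"
Leaf count: 8

8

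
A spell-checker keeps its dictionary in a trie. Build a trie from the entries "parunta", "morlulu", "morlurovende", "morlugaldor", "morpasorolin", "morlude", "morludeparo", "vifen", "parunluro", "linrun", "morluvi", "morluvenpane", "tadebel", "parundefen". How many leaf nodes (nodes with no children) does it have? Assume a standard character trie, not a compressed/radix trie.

13

Leaves are exactly the stored words that no other stored word extends.
Those words: "linrun", "morludeparo", "morlugaldor", "morlulu", "morlurovende", "morluvenpane", "morluvi", "morpasorolin", "parundefen", "parunluro", "parunta", "tadebel", "vifen"
Leaf count: 13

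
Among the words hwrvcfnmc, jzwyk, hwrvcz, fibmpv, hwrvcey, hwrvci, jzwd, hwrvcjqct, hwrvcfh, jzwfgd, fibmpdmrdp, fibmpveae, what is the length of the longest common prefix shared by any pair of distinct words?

6

The deepest shared node is where two words last agree before diverging.
e.g. "fibmpv" and "fibmpveae" share the prefix "fibmpv" of length 6; no pair shares a longer one.
Longest shared-prefix length: 6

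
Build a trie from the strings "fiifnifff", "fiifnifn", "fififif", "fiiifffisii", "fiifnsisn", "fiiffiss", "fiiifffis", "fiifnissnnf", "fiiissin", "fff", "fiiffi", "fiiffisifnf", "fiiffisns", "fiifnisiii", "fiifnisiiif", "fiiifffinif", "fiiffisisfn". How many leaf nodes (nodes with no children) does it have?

14

A leaf is a node with no children — equivalently, the end of a word that is not a proper prefix of any other stored word.
Those words: "fff", "fififif", "fiiffisifnf", "fiiffisisfn", "fiiffisns", "fiiffiss", "fiifnifff", "fiifnifn", "fiifnisiiif", "fiifnissnnf", "fiifnsisn", "fiiifffinif", "fiiifffisii", "fiiissin"
Leaf count: 14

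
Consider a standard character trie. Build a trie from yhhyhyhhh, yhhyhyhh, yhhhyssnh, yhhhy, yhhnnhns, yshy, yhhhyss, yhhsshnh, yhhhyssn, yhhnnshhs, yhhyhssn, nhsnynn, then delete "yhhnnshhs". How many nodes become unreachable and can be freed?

4

Walk "yhhnnshhs" from the leaf back toward the root, removing each node that no remaining word uses.
The suffix "shhs" (4 nodes) is used only by "yhhnnshhs"; the node for "yhhnn" still has the child "h", so pruning stops there.
Nodes removed: 4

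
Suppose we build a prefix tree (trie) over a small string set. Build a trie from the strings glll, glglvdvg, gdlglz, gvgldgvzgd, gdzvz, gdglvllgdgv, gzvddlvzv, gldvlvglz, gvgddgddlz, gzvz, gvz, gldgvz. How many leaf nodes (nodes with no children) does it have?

12

Leaves are exactly the stored words that no other stored word extends.
Those words: "gdglvllgdgv", "gdlglz", "gdzvz", "gldgvz", "gldvlvglz", "glglvdvg", "glll", "gvgddgddlz", "gvgldgvzgd", "gvz", "gzvddlvzv", "gzvz"
Leaf count: 12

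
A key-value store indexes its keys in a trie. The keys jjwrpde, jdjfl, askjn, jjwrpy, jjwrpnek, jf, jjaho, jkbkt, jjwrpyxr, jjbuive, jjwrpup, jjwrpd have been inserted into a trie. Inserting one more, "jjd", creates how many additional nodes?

Walking "jjd" from the root, the first 2 characters ("jj") follow existing edges; "d" is the first miss.
Each of the 1 remaining characters creates one node.

1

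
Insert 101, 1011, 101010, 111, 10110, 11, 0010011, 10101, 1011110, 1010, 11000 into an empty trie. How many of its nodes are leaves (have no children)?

A leaf is a node with no children — equivalently, the end of a word that is not a proper prefix of any other stored word.
Those words: "0010011", "101010", "10110", "1011110", "11000", "111"
Leaf count: 6

6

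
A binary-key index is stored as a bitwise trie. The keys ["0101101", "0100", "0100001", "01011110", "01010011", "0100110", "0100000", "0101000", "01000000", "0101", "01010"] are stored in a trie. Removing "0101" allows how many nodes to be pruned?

0

A node on "0101"'s path can go only if nothing else ends at it or branches off below it.
Every node on "0101" is still needed (e.g. by "0101101"), so nothing is freed.
Nodes removed: 0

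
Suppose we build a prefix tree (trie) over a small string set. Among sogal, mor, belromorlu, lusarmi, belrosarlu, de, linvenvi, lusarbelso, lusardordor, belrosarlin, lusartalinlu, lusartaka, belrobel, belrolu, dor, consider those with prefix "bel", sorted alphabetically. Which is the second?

belrolu

Words with prefix "bel", in lexicographic order: "belrobel", "belrolu", "belromorlu", "belrosarlin", "belrosarlu"
The 2nd is belrolu.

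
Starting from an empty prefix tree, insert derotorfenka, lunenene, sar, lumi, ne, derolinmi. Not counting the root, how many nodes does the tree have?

Count nodes per top-level branch (shared prefixes stored once):
  'd'-branch (derolinmi, derotorfenka): 17 nodes
  'l'-branch (lumi, lunenene): 10 nodes
  'n'-branch (ne): 2 nodes
  's'-branch (sar): 3 nodes
Sum: 32

32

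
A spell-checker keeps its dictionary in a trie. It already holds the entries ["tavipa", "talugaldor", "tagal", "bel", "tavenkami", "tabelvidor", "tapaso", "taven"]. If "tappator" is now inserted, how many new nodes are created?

5

The longest prefix of "tappator" already in the trie is "tap" (length 3).
So 8 − 3 = 5 new nodes.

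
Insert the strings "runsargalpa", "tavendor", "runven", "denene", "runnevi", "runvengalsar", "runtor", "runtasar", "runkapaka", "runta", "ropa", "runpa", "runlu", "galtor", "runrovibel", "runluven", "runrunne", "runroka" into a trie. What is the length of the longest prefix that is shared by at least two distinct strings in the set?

6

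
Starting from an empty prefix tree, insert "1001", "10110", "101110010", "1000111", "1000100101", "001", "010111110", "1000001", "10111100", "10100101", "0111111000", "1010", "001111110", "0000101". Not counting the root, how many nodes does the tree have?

62

Trace insertions, counting only characters that open a new branch:
  "1001" → 4 new (1, 0, 0, 1)
  "10110" → prefix "10" already present; 3 new (1, 1, 0)
  "101110010" → prefix "1011" already present; 5 new (1, 0, 0, 1, 0)
  "1000111" → prefix "100" already present; 4 new (0, 1, 1, 1)
  "1000100101" → prefix "10001" already present; 5 new (0, 0, 1, 0, 1)
  "001" → 3 new (0, 0, 1)
  "010111110" → prefix "0" already present; 8 new (1, 0, 1, 1, 1, 1, 1, 0)
  "1000001" → prefix "1000" already present; 3 new (0, 0, 1)
  "10111100" → prefix "10111" already present; 3 new (1, 0, 0)
  "10100101" → prefix "101" already present; 5 new (0, 0, 1, 0, 1)
  "0111111000" → prefix "01" already present; 8 new (1, 1, 1, 1, 1, 0, 0, 0)
  "1010" → prefix "1010" already present; 0 new (none)
  "001111110" → prefix "001" already present; 6 new (1, 1, 1, 1, 1, 0)
  "0000101" → prefix "00" already present; 5 new (0, 0, 1, 0, 1)
Total nodes = 4 + 3 + 5 + 4 + 5 + 3 + 8 + 3 + 3 + 5 + 8 + 0 + 6 + 5 = 62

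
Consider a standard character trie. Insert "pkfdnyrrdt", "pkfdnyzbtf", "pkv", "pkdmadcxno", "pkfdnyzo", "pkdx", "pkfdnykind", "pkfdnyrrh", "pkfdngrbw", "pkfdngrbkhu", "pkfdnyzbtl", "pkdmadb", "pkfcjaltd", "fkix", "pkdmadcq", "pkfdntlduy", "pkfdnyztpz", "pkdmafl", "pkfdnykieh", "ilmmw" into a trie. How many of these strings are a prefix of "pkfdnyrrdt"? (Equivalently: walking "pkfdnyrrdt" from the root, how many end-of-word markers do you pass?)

1

Walk "pkfdnyrrdt" from the root; an end-of-word marker is hit whenever a stored word is a prefix of "pkfdnyrrdt".
Prefixes of the query that are stored words: "pkfdnyrrdt"
Count: 1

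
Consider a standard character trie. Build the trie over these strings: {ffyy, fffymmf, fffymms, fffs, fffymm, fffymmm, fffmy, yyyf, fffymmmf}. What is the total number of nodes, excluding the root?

19

Count nodes per top-level branch (shared prefixes stored once):
  'f'-branch (fffmy, fffs, fffymm, fffymmf, fffymmm, fffymmmf, fffymms, ffyy): 15 nodes
  'y'-branch (yyyf): 4 nodes
Sum: 19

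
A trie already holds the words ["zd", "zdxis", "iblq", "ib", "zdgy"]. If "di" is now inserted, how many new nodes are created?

2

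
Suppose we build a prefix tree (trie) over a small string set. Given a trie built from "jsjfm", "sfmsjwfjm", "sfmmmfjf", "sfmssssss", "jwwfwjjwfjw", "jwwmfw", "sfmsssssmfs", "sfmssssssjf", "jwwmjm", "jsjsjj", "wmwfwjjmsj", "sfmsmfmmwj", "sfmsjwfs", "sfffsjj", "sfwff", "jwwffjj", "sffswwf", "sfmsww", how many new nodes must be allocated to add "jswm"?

The longest prefix of "jswm" already in the trie is "js" (length 2).
New nodes needed: |"jswm"| − 2 = 4 − 2 = 2.

2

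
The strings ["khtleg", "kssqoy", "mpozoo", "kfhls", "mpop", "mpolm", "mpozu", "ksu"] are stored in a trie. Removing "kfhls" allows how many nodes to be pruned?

4

Walk "kfhls" from the leaf back toward the root, removing each node that no remaining word uses.
The suffix "fhls" (4 nodes) is used only by "kfhls"; the node for "k" still has the child "h", so pruning stops there.
Nodes removed: 4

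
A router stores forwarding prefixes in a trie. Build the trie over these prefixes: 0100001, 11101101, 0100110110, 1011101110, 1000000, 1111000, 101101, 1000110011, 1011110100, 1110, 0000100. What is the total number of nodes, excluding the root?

58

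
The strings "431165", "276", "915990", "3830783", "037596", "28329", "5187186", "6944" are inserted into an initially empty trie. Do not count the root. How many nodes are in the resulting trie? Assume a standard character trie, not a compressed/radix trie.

For each word, the new-node count is its length minus the longest prefix already in the trie:
  "431165" → 6 new (4, 3, 1, 1, 6, 5)
  "276" → 3 new (2, 7, 6)
  "915990" → 6 new (9, 1, 5, 9, 9, 0)
  "3830783" → 7 new (3, 8, 3, 0, 7, 8, 3)
  "037596" → 6 new (0, 3, 7, 5, 9, 6)
  "28329" → prefix "2" already present; 4 new (8, 3, 2, 9)
  "5187186" → 7 new (5, 1, 8, 7, 1, 8, 6)
  "6944" → 4 new (6, 9, 4, 4)
Total nodes = 6 + 3 + 6 + 7 + 6 + 4 + 7 + 4 = 43

43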